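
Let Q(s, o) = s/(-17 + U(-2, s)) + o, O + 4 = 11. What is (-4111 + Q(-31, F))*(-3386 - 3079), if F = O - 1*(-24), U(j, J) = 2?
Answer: 26363839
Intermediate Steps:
O = 7 (O = -4 + 11 = 7)
F = 31 (F = 7 - 1*(-24) = 7 + 24 = 31)
Q(s, o) = o - s/15 (Q(s, o) = s/(-17 + 2) + o = s/(-15) + o = -s/15 + o = o - s/15)
(-4111 + Q(-31, F))*(-3386 - 3079) = (-4111 + (31 - 1/15*(-31)))*(-3386 - 3079) = (-4111 + (31 + 31/15))*(-6465) = (-4111 + 496/15)*(-6465) = -61169/15*(-6465) = 26363839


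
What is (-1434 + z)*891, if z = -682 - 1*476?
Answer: -2309472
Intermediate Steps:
z = -1158 (z = -682 - 476 = -1158)
(-1434 + z)*891 = (-1434 - 1158)*891 = -2592*891 = -2309472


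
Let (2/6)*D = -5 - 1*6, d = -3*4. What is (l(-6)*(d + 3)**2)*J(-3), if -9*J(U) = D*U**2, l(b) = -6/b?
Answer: 2673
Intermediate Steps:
d = -12
D = -33 (D = 3*(-5 - 1*6) = 3*(-5 - 6) = 3*(-11) = -33)
J(U) = 11*U**2/3 (J(U) = -(-11)*U**2/3 = 11*U**2/3)
(l(-6)*(d + 3)**2)*J(-3) = ((-6/(-6))*(-12 + 3)**2)*((11/3)*(-3)**2) = (-6*(-1/6)*(-9)**2)*((11/3)*9) = (1*81)*33 = 81*33 = 2673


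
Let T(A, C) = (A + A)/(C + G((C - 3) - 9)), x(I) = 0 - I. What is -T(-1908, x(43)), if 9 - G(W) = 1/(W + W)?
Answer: -419760/3739 ≈ -112.27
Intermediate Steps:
x(I) = -I
G(W) = 9 - 1/(2*W) (G(W) = 9 - 1/(W + W) = 9 - 1/(2*W))
T(A, C) = 2*A/(9 + C - 1/(2*(-12 + C))) (T(A, C) = (A + A)/(C + (9 - 1/(2*((C - 3) - 9)))) = (2*A)/(C + (9 - 1/(2*((-3 + C) - 9)))) = (2*A)/(C + (9 - 1/(2*(-12 + C)))) = (2*A)/(9 + C - 1/(2*(-12 + C))) = 2*A/(9 + C - 1/(2*(-12 + C))))
-T(-1908, x(43)) = -4*(-1908)*(-12 - 1*43)/(-217 - (-6)*43 + 2*(-1*43)²) = -4*(-1908)*(-12 - 43)/(-217 - 6*(-43) + 2*(-43)²) = -4*(-1908)*(-55)/(-217 + 258 + 2*1849) = -4*(-1908)*(-55)/(-217 + 258 + 3698) = -4*(-1908)*(-55)/3739 = -1*419760/3739 = -419760/3739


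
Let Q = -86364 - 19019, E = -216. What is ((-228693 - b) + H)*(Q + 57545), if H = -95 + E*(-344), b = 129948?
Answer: 13606658016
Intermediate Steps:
Q = -105383
H = 74209 (H = -95 - 216*(-344) = -95 + 74304 = 74209)
((-228693 - b) + H)*(Q + 57545) = ((-228693 - 1*129948) + 74209)*(-105383 + 57545) = ((-228693 - 129948) + 74209)*(-47838) = (-358641 + 74209)*(-47838) = -284432*(-47838) = 13606658016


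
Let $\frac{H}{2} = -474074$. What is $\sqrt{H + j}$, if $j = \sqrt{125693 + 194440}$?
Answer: $\sqrt{-948148 + \sqrt{320133}} \approx 973.44 i$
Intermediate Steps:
$H = -948148$ ($H = 2 \left(-474074\right) = -948148$)
$j = \sqrt{320133} \approx 565.8$
$\sqrt{H + j} = \sqrt{-948148 + \sqrt{320133}}$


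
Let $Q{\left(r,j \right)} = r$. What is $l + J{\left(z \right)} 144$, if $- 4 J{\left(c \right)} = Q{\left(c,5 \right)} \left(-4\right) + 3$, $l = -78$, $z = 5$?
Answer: $534$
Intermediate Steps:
$J{\left(c \right)} = - \frac{3}{4} + c$ ($J{\left(c \right)} = - \frac{c \left(-4\right) + 3}{4} = - \frac{- 4 c + 3}{4} = - \frac{3 - 4 c}{4} = - \frac{3}{4} + c$)
$l + J{\left(z \right)} 144 = -78 + \left(- \frac{3}{4} + 5\right) 144 = -78 + \frac{17}{4} \cdot 144 = -78 + 612 = 534$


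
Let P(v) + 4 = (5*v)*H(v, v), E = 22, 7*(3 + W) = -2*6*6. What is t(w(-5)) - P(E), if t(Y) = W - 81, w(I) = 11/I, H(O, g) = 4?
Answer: -3712/7 ≈ -530.29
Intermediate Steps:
W = -93/7 (W = -3 + (-2*6*6)/7 = -3 + (-12*6)/7 = -3 + (⅐)*(-72) = -3 - 72/7 = -93/7 ≈ -13.286)
t(Y) = -660/7 (t(Y) = -93/7 - 81 = -660/7)
P(v) = -4 + 20*v (P(v) = -4 + (5*v)*4 = -4 + 20*v)
t(w(-5)) - P(E) = -660/7 - (-4 + 20*22) = -660/7 - (-4 + 440) = -660/7 - 1*436 = -660/7 - 436 = -3712/7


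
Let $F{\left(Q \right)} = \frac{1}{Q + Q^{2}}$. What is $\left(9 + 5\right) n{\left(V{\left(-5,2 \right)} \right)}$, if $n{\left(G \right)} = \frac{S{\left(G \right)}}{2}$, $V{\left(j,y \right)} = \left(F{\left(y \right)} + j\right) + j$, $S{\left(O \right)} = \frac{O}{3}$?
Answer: $- \frac{413}{18} \approx -22.944$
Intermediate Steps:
$S{\left(O \right)} = \frac{O}{3}$ ($S{\left(O \right)} = O \frac{1}{3} = \frac{O}{3}$)
$V{\left(j,y \right)} = 2 j + \frac{1}{y \left(1 + y\right)}$ ($V{\left(j,y \right)} = \left(\frac{1}{y \left(1 + y\right)} + j\right) + j = \left(j + \frac{1}{y \left(1 + y\right)}\right) + j = 2 j + \frac{1}{y \left(1 + y\right)}$)
$n{\left(G \right)} = \frac{G}{6}$ ($n{\left(G \right)} = \frac{\frac{1}{3} G}{2} = \frac{G}{3} \cdot \frac{1}{2} = \frac{G}{6}$)
$\left(9 + 5\right) n{\left(V{\left(-5,2 \right)} \right)} = \left(9 + 5\right) \frac{\frac{1}{2} \frac{1}{1 + 2} \left(1 + 2 \left(-5\right) 2 \left(1 + 2\right)\right)}{6} = 14 \frac{\frac{1}{2} \cdot \frac{1}{3} \left(1 + 2 \left(-5\right) 2 \cdot 3\right)}{6} = 14 \frac{\frac{1}{2} \cdot \frac{1}{3} \left(1 - 60\right)}{6} = 14 \frac{\frac{1}{2} \cdot \frac{1}{3} \left(-59\right)}{6} = 14 \cdot \frac{1}{6} \left(- \frac{59}{6}\right) = 14 \left(- \frac{59}{36}\right) = - \frac{413}{18}$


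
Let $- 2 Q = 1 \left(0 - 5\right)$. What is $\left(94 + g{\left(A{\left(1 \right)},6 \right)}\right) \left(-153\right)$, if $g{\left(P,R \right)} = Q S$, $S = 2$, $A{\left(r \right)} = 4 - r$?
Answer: $-15147$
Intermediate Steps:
$Q = \frac{5}{2}$ ($Q = - \frac{1 \left(0 - 5\right)}{2} = - \frac{1 \left(-5\right)}{2} = \left(- \frac{1}{2}\right) \left(-5\right) = \frac{5}{2} \approx 2.5$)
$g{\left(P,R \right)} = 5$ ($g{\left(P,R \right)} = \frac{5}{2} \cdot 2 = 5$)
$\left(94 + g{\left(A{\left(1 \right)},6 \right)}\right) \left(-153\right) = \left(94 + 5\right) \left(-153\right) = 99 \left(-153\right) = -15147$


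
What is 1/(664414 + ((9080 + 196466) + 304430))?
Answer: 1/1174390 ≈ 8.5151e-7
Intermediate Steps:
1/(664414 + ((9080 + 196466) + 304430)) = 1/(664414 + (205546 + 304430)) = 1/(664414 + 509976) = 1/1174390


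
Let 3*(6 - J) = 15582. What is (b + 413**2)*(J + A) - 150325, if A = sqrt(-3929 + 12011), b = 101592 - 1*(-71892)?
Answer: -1785097289 + 1032159*sqrt(898) ≈ -1.7542e+9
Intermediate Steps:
J = -5188 (J = 6 - 1/3*15582 = 6 - 5194 = -5188)
b = 173484 (b = 101592 + 71892 = 173484)
A = 3*sqrt(898) (A = sqrt(8082) = 3*sqrt(898) ≈ 89.900)
(b + 413**2)*(J + A) - 150325 = (173484 + 413**2)*(-5188 + 3*sqrt(898)) - 150325 = (173484 + 170569)*(-5188 + 3*sqrt(898)) - 150325 = 344053*(-5188 + 3*sqrt(898)) - 150325 = (-1784946964 + 1032159*sqrt(898)) - 150325 = -1785097289 + 1032159*sqrt(898)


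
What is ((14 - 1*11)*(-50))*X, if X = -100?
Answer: 15000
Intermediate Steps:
((14 - 1*11)*(-50))*X = ((14 - 1*11)*(-50))*(-100) = ((14 - 11)*(-50))*(-100) = (3*(-50))*(-100) = -150*(-100) = 15000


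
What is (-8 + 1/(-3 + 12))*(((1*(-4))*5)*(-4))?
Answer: -5680/9 ≈ -631.11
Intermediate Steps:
(-8 + 1/(-3 + 12))*(((1*(-4))*5)*(-4)) = (-8 + 1/9)*(-4*5*(-4)) = (-8 + ⅑)*(-20*(-4)) = -71/9*80 = -5680/9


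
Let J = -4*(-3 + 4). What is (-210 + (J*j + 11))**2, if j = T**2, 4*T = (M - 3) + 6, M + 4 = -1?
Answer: 40000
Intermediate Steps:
M = -5 (M = -4 - 1 = -5)
T = -1/2 (T = ((-5 - 3) + 6)/4 = (-8 + 6)/4 = (1/4)*(-2) = -1/2 ≈ -0.50000)
J = -4 (J = -4*1 = -4)
j = 1/4 (j = (-1/2)**2 = 1/4 ≈ 0.25000)
(-210 + (J*j + 11))**2 = (-210 + (-4*1/4 + 11))**2 = (-210 + (-1 + 11))**2 = (-210 + 10)**2 = (-200)**2 = 40000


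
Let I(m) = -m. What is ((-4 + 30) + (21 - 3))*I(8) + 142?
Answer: -210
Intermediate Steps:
((-4 + 30) + (21 - 3))*I(8) + 142 = ((-4 + 30) + (21 - 3))*(-1*8) + 142 = (26 + 18)*(-8) + 142 = 44*(-8) + 142 = -352 + 142 = -210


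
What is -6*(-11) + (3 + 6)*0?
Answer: 66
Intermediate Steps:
-6*(-11) + (3 + 6)*0 = 66 + 9*0 = 66 + 0 = 66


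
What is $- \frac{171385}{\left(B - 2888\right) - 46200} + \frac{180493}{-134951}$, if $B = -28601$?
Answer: $\frac{9106256458}{10484208239} \approx 0.86857$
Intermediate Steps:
$- \frac{171385}{\left(B - 2888\right) - 46200} + \frac{180493}{-134951} = - \frac{171385}{\left(-28601 - 2888\right) - 46200} + \frac{180493}{-134951} = - \frac{171385}{-31489 - 46200} + 180493 \left(- \frac{1}{134951}\right) = - \frac{171385}{-77689} - \frac{180493}{134951} = \left(-171385\right) \left(- \frac{1}{77689}\right) - \frac{180493}{134951} = \frac{171385}{77689} - \frac{180493}{134951} = \frac{9106256458}{10484208239}$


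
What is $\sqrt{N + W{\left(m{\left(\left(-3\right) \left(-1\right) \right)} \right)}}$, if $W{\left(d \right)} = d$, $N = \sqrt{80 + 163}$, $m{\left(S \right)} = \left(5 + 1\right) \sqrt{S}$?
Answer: $3^{\frac{3}{4}} \sqrt{5} \approx 5.0971$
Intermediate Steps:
$m{\left(S \right)} = 6 \sqrt{S}$
$N = 9 \sqrt{3}$ ($N = \sqrt{243} = 9 \sqrt{3} \approx 15.588$)
$\sqrt{N + W{\left(m{\left(\left(-3\right) \left(-1\right) \right)} \right)}} = \sqrt{9 \sqrt{3} + 6 \sqrt{\left(-3\right) \left(-1\right)}} = \sqrt{9 \sqrt{3} + 6 \sqrt{3}} = \sqrt{15 \sqrt{3}} = 3^{\frac{3}{4}} \sqrt{5}$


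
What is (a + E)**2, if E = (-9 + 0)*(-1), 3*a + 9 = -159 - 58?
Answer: 39601/9 ≈ 4400.1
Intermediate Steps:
a = -226/3 (a = -3 + (-159 - 58)/3 = -3 + (1/3)*(-217) = -3 - 217/3 = -226/3 ≈ -75.333)
E = 9 (E = -9*(-1) = 9)
(a + E)**2 = (-226/3 + 9)**2 = (-199/3)**2 = 39601/9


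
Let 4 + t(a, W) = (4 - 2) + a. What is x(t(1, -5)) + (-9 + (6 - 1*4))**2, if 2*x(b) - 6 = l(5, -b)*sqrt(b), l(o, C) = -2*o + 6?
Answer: 52 - 2*I ≈ 52.0 - 2.0*I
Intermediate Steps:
t(a, W) = -2 + a (t(a, W) = -4 + ((4 - 2) + a) = -4 + (2 + a) = -2 + a)
l(o, C) = 6 - 2*o
x(b) = 3 - 2*sqrt(b) (x(b) = 3 + ((6 - 2*5)*sqrt(b))/2 = 3 + ((6 - 10)*sqrt(b))/2 = 3 + (-4*sqrt(b))/2 = 3 - 2*sqrt(b))
x(t(1, -5)) + (-9 + (6 - 1*4))**2 = (3 - 2*sqrt(-2 + 1)) + (-9 + (6 - 1*4))**2 = (3 - 2*I) + (-9 + (6 - 4))**2 = (3 - 2*I) + (-9 + 2)**2 = (3 - 2*I) + (-7)**2 = (3 - 2*I) + 49 = 52 - 2*I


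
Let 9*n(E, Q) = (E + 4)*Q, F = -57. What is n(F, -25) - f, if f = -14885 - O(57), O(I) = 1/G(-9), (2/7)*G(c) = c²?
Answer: 8523272/567 ≈ 15032.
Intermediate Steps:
G(c) = 7*c²/2
n(E, Q) = Q*(4 + E)/9 (n(E, Q) = ((E + 4)*Q)/9 = ((4 + E)*Q)/9 = (Q*(4 + E))/9 = Q*(4 + E)/9)
O(I) = 2/567 (O(I) = 1/((7/2)*(-9)²) = 1/((7/2)*81) = 1/(567/2) = 2/567)
f = -8439797/567 (f = -14885 - 1*2/567 = -14885 - 2/567 = -8439797/567 ≈ -14885.)
n(F, -25) - f = (⅑)*(-25)*(4 - 57) - 1*(-8439797/567) = (⅑)*(-25)*(-53) + 8439797/567 = 1325/9 + 8439797/567 = 8523272/567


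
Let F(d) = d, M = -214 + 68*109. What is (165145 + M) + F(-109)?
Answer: 172234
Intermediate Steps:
M = 7198 (M = -214 + 7412 = 7198)
(165145 + M) + F(-109) = (165145 + 7198) - 109 = 172343 - 109 = 172234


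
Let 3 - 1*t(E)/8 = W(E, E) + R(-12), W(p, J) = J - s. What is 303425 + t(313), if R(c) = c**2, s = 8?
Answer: 299857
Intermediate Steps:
W(p, J) = -8 + J (W(p, J) = J - 1*8 = J - 8 = -8 + J)
t(E) = -1064 - 8*E (t(E) = 24 - 8*((-8 + E) + (-12)**2) = 24 - 8*((-8 + E) + 144) = 24 - 8*(136 + E) = 24 + (-1088 - 8*E) = -1064 - 8*E)
303425 + t(313) = 303425 + (-1064 - 8*313) = 303425 + (-1064 - 2504) = 303425 - 3568 = 299857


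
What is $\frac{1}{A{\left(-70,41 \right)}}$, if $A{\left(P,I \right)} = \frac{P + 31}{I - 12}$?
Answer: $- \frac{29}{39} \approx -0.74359$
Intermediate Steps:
$A{\left(P,I \right)} = \frac{31 + P}{-12 + I}$
$\frac{1}{A{\left(-70,41 \right)}} = \frac{1}{\frac{1}{-12 + 41} \left(31 - 70\right)} = \frac{1}{\frac{1}{29} \left(-39\right)} = \frac{1}{- \frac{39}{29}} = - \frac{29}{39}$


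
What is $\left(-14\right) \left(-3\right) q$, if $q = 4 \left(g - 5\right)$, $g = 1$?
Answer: $-672$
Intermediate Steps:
$q = -16$ ($q = 4 \left(1 - 5\right) = 4 \left(-4\right) = -16$)
$\left(-14\right) \left(-3\right) q = \left(-14\right) \left(-3\right) \left(-16\right) = 42 \left(-16\right) = -672$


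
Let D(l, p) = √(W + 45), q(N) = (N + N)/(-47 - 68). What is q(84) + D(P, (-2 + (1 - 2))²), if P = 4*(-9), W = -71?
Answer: -168/115 + I*√26 ≈ -1.4609 + 5.099*I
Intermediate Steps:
q(N) = -2*N/115 (q(N) = (2*N)/(-115) = (2*N)*(-1/115) = -2*N/115)
P = -36
D(l, p) = I*√26 (D(l, p) = √(-71 + 45) = √(-26) = I*√26)
q(84) + D(P, (-2 + (1 - 2))²) = -2/115*84 + I*√26 = -168/115 + I*√26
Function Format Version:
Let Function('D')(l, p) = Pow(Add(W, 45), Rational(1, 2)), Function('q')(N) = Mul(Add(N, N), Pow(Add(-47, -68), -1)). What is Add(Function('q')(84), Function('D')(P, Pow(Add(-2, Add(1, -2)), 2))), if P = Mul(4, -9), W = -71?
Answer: Add(Rational(-168, 115), Mul(I, Pow(26, Rational(1, 2)))) ≈ Add(-1.4609, Mul(5.0990, I))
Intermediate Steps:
Function('q')(N) = Mul(Rational(-2, 115), N) (Function('q')(N) = Mul(Mul(2, N), Pow(-115, -1)) = Mul(Mul(2, N), Rational(-1, 115)) = Mul(Rational(-2, 115), N))
P = -36
Function('D')(l, p) = Mul(I, Pow(26, Rational(1, 2))) (Function('D')(l, p) = Pow(Add(-71, 45), Rational(1, 2)) = Pow(-26, Rational(1, 2)) = Mul(I, Pow(26, Rational(1, 2))))
Add(Function('q')(84), Function('D')(P, Pow(Add(-2, Add(1, -2)), 2))) = Add(Mul(Rational(-2, 115), 84), Mul(I, Pow(26, Rational(1, 2)))) = Add(Rational(-168, 115), Mul(I, Pow(26, Rational(1, 2))))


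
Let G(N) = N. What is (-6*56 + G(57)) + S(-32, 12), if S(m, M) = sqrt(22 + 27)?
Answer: -272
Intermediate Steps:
S(m, M) = 7 (S(m, M) = sqrt(49) = 7)
(-6*56 + G(57)) + S(-32, 12) = (-6*56 + 57) + 7 = (-336 + 57) + 7 = -279 + 7 = -272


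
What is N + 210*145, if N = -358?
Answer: 30092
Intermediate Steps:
N + 210*145 = -358 + 210*145 = -358 + 30450 = 30092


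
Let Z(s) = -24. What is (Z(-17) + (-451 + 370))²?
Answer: 11025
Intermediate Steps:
(Z(-17) + (-451 + 370))² = (-24 + (-451 + 370))² = (-24 - 81)² = (-105)² = 11025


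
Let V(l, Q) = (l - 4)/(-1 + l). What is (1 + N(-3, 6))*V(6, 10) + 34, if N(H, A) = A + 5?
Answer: 194/5 ≈ 38.800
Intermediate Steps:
V(l, Q) = (-4 + l)/(-1 + l)
N(H, A) = 5 + A
(1 + N(-3, 6))*V(6, 10) + 34 = (1 + (5 + 6))*((-4 + 6)/(-1 + 6)) + 34 = (1 + 11)*(2/5) + 34 = 12*((⅕)*2) + 34 = 12*(⅖) + 34 = 24/5 + 34 = 194/5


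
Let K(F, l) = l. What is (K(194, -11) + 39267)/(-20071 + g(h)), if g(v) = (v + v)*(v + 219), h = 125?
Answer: 39256/65929 ≈ 0.59543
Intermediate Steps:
g(v) = 2*v*(219 + v) (g(v) = (2*v)*(219 + v) = 2*v*(219 + v))
(K(194, -11) + 39267)/(-20071 + g(h)) = (-11 + 39267)/(-20071 + 2*125*(219 + 125)) = 39256/(-20071 + 2*125*344) = 39256/(-20071 + 86000) = 39256/65929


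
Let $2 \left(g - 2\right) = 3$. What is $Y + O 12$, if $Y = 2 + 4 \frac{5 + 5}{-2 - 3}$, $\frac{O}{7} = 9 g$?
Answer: $2640$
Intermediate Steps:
$g = \frac{7}{2}$ ($g = 2 + \frac{1}{2} \cdot 3 = 2 + \frac{3}{2} = \frac{7}{2} \approx 3.5$)
$O = \frac{441}{2}$ ($O = 7 \cdot 9 \cdot \frac{7}{2} = 7 \cdot \frac{63}{2} = \frac{441}{2} \approx 220.5$)
$Y = -6$ ($Y = 2 + 4 \frac{10}{-5} = 2 + 4 \cdot 10 \left(- \frac{1}{5}\right) = 2 + 4 \left(-2\right) = 2 - 8 = -6$)
$Y + O 12 = -6 + \frac{441}{2} \cdot 12 = -6 + 2646 = 2640$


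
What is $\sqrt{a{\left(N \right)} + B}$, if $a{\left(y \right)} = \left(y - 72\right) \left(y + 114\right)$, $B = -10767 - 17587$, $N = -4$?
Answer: $i \sqrt{36714} \approx 191.61 i$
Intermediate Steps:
$B = -28354$ ($B = -10767 - 17587 = -28354$)
$a{\left(y \right)} = \left(-72 + y\right) \left(114 + y\right)$
$\sqrt{a{\left(N \right)} + B} = \sqrt{\left(-8208 + \left(-4\right)^{2} + 42 \left(-4\right)\right) - 28354} = \sqrt{\left(-8208 + 16 - 168\right) - 28354} = \sqrt{-8360 - 28354} = \sqrt{-36714} = i \sqrt{36714}$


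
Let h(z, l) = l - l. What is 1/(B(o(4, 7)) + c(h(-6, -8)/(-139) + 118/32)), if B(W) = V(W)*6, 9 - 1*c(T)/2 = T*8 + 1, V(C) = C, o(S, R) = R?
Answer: -1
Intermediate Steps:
h(z, l) = 0
c(T) = 16 - 16*T (c(T) = 18 - 2*(T*8 + 1) = 18 - 2*(8*T + 1) = 18 - 2*(1 + 8*T) = 18 + (-2 - 16*T) = 16 - 16*T)
B(W) = 6*W (B(W) = W*6 = 6*W)
1/(B(o(4, 7)) + c(h(-6, -8)/(-139) + 118/32)) = 1/(6*7 + (16 - 16*(0/(-139) + 118/32))) = 1/(42 + (16 - 16*(0*(-1/139) + 118*(1/32)))) = 1/(42 + (16 - 16*(0 + 59/16))) = 1/(42 + (16 - 16*59/16)) = 1/(42 + (16 - 59)) = 1/(42 - 43) = 1/(-1) = -1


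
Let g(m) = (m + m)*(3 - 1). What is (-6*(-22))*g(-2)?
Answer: -1056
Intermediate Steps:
g(m) = 4*m (g(m) = (2*m)*2 = 4*m)
(-6*(-22))*g(-2) = (-6*(-22))*(4*(-2)) = 132*(-8) = -1056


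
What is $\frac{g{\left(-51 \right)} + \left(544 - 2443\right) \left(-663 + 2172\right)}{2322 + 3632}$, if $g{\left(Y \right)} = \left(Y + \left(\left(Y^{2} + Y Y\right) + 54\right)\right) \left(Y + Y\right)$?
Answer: $- \frac{3396501}{5954} \approx -570.46$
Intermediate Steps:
$g{\left(Y \right)} = 2 Y \left(54 + Y + 2 Y^{2}\right)$ ($g{\left(Y \right)} = \left(Y + \left(\left(Y^{2} + Y^{2}\right) + 54\right)\right) 2 Y = \left(Y + \left(2 Y^{2} + 54\right)\right) 2 Y = \left(Y + \left(54 + 2 Y^{2}\right)\right) 2 Y = \left(54 + Y + 2 Y^{2}\right) 2 Y = 2 Y \left(54 + Y + 2 Y^{2}\right)$)
$\frac{g{\left(-51 \right)} + \left(544 - 2443\right) \left(-663 + 2172\right)}{2322 + 3632} = \frac{2 \left(-51\right) \left(54 - 51 + 2 \left(-51\right)^{2}\right) + \left(544 - 2443\right) \left(-663 + 2172\right)}{2322 + 3632} = \frac{2 \left(-51\right) \left(54 - 51 + 2 \cdot 2601\right) - 2865591}{5954} = \left(2 \left(-51\right) \left(54 - 51 + 5202\right) - 2865591\right) \frac{1}{5954} = \left(2 \left(-51\right) 5205 - 2865591\right) \frac{1}{5954} = \left(-530910 - 2865591\right) \frac{1}{5954} = \left(-3396501\right) \frac{1}{5954} = - \frac{3396501}{5954}$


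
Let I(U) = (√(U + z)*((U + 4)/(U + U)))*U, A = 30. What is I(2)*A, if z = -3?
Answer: 90*I ≈ 90.0*I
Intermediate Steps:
I(U) = √(-3 + U)*(4 + U)/2 (I(U) = (√(U - 3)*((U + 4)/(U + U)))*U = (√(-3 + U)*((4 + U)/((2*U))))*U = (√(-3 + U)*((4 + U)*(1/(2*U))))*U = (√(-3 + U)*((4 + U)/(2*U)))*U = (√(-3 + U)*(4 + U)/(2*U))*U = √(-3 + U)*(4 + U)/2)
I(2)*A = (√(-3 + 2)*(4 + 2)/2)*30 = ((½)*√(-1)*6)*30 = ((½)*I*6)*30 = (3*I)*30 = 90*I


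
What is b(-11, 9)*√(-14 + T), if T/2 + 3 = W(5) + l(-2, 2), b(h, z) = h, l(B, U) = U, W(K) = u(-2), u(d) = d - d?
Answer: -44*I ≈ -44.0*I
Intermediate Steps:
u(d) = 0
W(K) = 0
T = -2 (T = -6 + 2*(0 + 2) = -6 + 2*2 = -6 + 4 = -2)
b(-11, 9)*√(-14 + T) = -11*√(-14 - 2) = -44*I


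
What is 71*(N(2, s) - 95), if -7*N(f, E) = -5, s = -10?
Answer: -46860/7 ≈ -6694.3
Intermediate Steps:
N(f, E) = 5/7 (N(f, E) = -1/7*(-5) = 5/7)
71*(N(2, s) - 95) = 71*(5/7 - 95) = 71*(-660/7) = -46860/7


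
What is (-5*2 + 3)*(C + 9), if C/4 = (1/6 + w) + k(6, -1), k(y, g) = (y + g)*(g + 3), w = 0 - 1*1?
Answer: -959/3 ≈ -319.67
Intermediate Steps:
w = -1 (w = 0 - 1 = -1)
k(y, g) = (3 + g)*(g + y) (k(y, g) = (g + y)*(3 + g) = (3 + g)*(g + y))
C = 110/3 (C = 4*((1/6 - 1) + ((-1)² + 3*(-1) + 3*6 - 1*6)) = 4*((⅙ - 1) + (1 - 3 + 18 - 6)) = 4*(-⅚ + 10) = 4*(55/6) = 110/3 ≈ 36.667)
(-5*2 + 3)*(C + 9) = (-5*2 + 3)*(110/3 + 9) = (-10 + 3)*(137/3) = -7*137/3 = -959/3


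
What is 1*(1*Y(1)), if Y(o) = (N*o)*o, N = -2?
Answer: -2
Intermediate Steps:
Y(o) = -2*o**2 (Y(o) = (-2*o)*o = -2*o**2)
1*(1*Y(1)) = 1*(1*(-2*1**2)) = 1*(1*(-2*1)) = 1*(1*(-2)) = 1*(-2) = -2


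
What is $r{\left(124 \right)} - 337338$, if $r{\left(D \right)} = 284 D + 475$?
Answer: $-301647$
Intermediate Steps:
$r{\left(D \right)} = 475 + 284 D$
$r{\left(124 \right)} - 337338 = \left(475 + 284 \cdot 124\right) - 337338 = \left(475 + 35216\right) - 337338 = 35691 - 337338 = -301647$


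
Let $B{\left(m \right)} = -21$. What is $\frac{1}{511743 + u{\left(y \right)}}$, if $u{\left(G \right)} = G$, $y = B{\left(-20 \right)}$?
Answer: $\frac{1}{511722} \approx 1.9542 \cdot 10^{-6}$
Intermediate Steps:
$y = -21$
$\frac{1}{511743 + u{\left(y \right)}} = \frac{1}{511743 - 21} = \frac{1}{511722}$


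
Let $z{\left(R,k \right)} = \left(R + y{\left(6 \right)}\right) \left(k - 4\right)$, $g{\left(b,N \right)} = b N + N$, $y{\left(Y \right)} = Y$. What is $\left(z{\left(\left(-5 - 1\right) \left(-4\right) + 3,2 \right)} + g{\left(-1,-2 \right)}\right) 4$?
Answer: $-264$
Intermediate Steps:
$g{\left(b,N \right)} = N + N b$ ($g{\left(b,N \right)} = N b + N = N + N b$)
$z{\left(R,k \right)} = \left(-4 + k\right) \left(6 + R\right)$ ($z{\left(R,k \right)} = \left(R + 6\right) \left(k - 4\right) = \left(6 + R\right) \left(-4 + k\right) = \left(-4 + k\right) \left(6 + R\right)$)
$\left(z{\left(\left(-5 - 1\right) \left(-4\right) + 3,2 \right)} + g{\left(-1,-2 \right)}\right) 4 = \left(\left(-24 - 4 \left(\left(-5 - 1\right) \left(-4\right) + 3\right) + 6 \cdot 2 + \left(\left(-5 - 1\right) \left(-4\right) + 3\right) 2\right) - 2 \left(1 - 1\right)\right) 4 = \left(\left(-24 - 4 \left(\left(-6\right) \left(-4\right) + 3\right) + 12 + \left(\left(-6\right) \left(-4\right) + 3\right) 2\right) - 0\right) 4 = \left(\left(-24 - 4 \left(24 + 3\right) + 12 + \left(24 + 3\right) 2\right) + 0\right) 4 = \left(\left(-24 - 108 + 12 + 27 \cdot 2\right) + 0\right) 4 = \left(\left(-24 - 108 + 12 + 54\right) + 0\right) 4 = \left(-66 + 0\right) 4 = \left(-66\right) 4 = -264$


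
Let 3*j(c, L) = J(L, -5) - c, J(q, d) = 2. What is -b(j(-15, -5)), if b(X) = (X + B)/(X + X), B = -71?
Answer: 98/17 ≈ 5.7647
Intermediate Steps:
j(c, L) = ⅔ - c/3 (j(c, L) = (2 - c)/3 = ⅔ - c/3)
b(X) = (-71 + X)/(2*X) (b(X) = (X - 71)/(X + X) = (-71 + X)/((2*X)) = (-71 + X)*(1/(2*X)) = (-71 + X)/(2*X))
-b(j(-15, -5)) = -(-71 + (⅔ - ⅓*(-15)))/(2*(⅔ - ⅓*(-15))) = -(-71 + (⅔ + 5))/(2*(⅔ + 5)) = -(-71 + 17/3)/(2*17/3) = -3*(-196)/(2*17*3) = -1*(-98/17) = 98/17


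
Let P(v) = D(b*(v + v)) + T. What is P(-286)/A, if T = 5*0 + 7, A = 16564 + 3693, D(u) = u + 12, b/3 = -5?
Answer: 8599/20257 ≈ 0.42450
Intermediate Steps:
b = -15 (b = 3*(-5) = -15)
D(u) = 12 + u
A = 20257
T = 7 (T = 0 + 7 = 7)
P(v) = 19 - 30*v (P(v) = (12 - 15*(v + v)) + 7 = (12 - 30*v) + 7 = 19 - 30*v)
P(-286)/A = (19 - 30*(-286))/20257 = (19 + 8580)*(1/20257) = 8599*(1/20257) = 8599/20257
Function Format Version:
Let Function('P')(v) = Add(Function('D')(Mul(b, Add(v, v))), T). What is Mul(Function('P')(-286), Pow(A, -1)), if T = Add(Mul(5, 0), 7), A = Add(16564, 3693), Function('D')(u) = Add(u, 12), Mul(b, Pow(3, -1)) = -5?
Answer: Rational(8599, 20257) ≈ 0.42450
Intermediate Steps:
b = -15 (b = Mul(3, -5) = -15)
Function('D')(u) = Add(12, u)
A = 20257
T = 7 (T = Add(0, 7) = 7)
Function('P')(v) = Add(19, Mul(-30, v)) (Function('P')(v) = Add(Add(12, Mul(-15, Add(v, v))), 7) = Add(Add(12, Mul(-15, Mul(2, v))), 7) = Add(Add(12, Mul(-30, v)), 7) = Add(19, Mul(-30, v)))
Mul(Function('P')(-286), Pow(A, -1)) = Mul(Add(19, Mul(-30, -286)), Pow(20257, -1)) = Mul(Add(19, 8580), Rational(1, 20257)) = Mul(8599, Rational(1, 20257)) = Rational(8599, 20257)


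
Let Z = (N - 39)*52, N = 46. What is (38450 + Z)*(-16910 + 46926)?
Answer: 1165041024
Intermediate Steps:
Z = 364 (Z = (46 - 39)*52 = 7*52 = 364)
(38450 + Z)*(-16910 + 46926) = (38450 + 364)*(-16910 + 46926) = 38814*30016 = 1165041024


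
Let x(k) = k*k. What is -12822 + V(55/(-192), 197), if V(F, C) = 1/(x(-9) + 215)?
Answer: -3795311/296 ≈ -12822.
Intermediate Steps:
x(k) = k**2
V(F, C) = 1/296 (V(F, C) = 1/((-9)**2 + 215) = 1/(81 + 215) = 1/296)
-12822 + V(55/(-192), 197) = -12822 + 1/296 = -3795311/296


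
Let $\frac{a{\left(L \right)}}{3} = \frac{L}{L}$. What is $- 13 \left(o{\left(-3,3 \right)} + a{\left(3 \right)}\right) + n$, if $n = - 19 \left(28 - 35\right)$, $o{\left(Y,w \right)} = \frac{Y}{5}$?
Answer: $\frac{509}{5} \approx 101.8$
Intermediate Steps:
$o{\left(Y,w \right)} = \frac{Y}{5}$ ($o{\left(Y,w \right)} = Y \frac{1}{5} = \frac{Y}{5}$)
$a{\left(L \right)} = 3$ ($a{\left(L \right)} = 3 \frac{L}{L} = 3 \cdot 1 = 3$)
$n = 133$ ($n = \left(-19\right) \left(-7\right) = 133$)
$- 13 \left(o{\left(-3,3 \right)} + a{\left(3 \right)}\right) + n = - 13 \left(\frac{1}{5} \left(-3\right) + 3\right) + 133 = - 13 \left(- \frac{3}{5} + 3\right) + 133 = \left(-13\right) \frac{12}{5} + 133 = - \frac{156}{5} + 133 = \frac{509}{5}$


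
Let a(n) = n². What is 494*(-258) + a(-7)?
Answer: -127403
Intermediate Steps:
494*(-258) + a(-7) = 494*(-258) + (-7)² = -127452 + 49 = -127403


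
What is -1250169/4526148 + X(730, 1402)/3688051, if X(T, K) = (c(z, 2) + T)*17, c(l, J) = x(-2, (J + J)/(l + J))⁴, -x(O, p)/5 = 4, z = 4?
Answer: 2585535008687/5564221552516 ≈ 0.46467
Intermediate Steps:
x(O, p) = -20 (x(O, p) = -5*4 = -20)
c(l, J) = 160000 (c(l, J) = (-20)⁴ = 160000)
X(T, K) = 2720000 + 17*T (X(T, K) = (160000 + T)*17 = 2720000 + 17*T)
-1250169/4526148 + X(730, 1402)/3688051 = -1250169/4526148 + (2720000 + 17*730)/3688051 = -1250169*1/4526148 + (2720000 + 12410)*(1/3688051) = -416723/1508716 + 2732410*(1/3688051) = -416723/1508716 + 2732410/3688051 = 2585535008687/5564221552516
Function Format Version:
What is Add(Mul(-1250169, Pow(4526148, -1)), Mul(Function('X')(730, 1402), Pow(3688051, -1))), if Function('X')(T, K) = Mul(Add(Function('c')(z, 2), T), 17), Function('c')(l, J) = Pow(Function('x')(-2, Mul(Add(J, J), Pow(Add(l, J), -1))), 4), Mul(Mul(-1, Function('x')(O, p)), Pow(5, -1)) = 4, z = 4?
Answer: Rational(2585535008687, 5564221552516) ≈ 0.46467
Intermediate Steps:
Function('x')(O, p) = -20 (Function('x')(O, p) = Mul(-5, 4) = -20)
Function('c')(l, J) = 160000 (Function('c')(l, J) = Pow(-20, 4) = 160000)
Function('X')(T, K) = Add(2720000, Mul(17, T)) (Function('X')(T, K) = Mul(Add(160000, T), 17) = Add(2720000, Mul(17, T)))
Add(Mul(-1250169, Pow(4526148, -1)), Mul(Function('X')(730, 1402), Pow(3688051, -1))) = Add(Mul(-1250169, Pow(4526148, -1)), Mul(Add(2720000, Mul(17, 730)), Pow(3688051, -1))) = Add(Mul(-1250169, Rational(1, 4526148)), Mul(Add(2720000, 12410), Rational(1, 3688051))) = Add(Rational(-416723, 1508716), Mul(2732410, Rational(1, 3688051))) = Add(Rational(-416723, 1508716), Rational(2732410, 3688051)) = Rational(2585535008687, 5564221552516)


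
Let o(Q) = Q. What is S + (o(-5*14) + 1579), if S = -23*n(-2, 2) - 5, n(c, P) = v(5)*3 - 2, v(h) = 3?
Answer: 1343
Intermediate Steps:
n(c, P) = 7 (n(c, P) = 3*3 - 2 = 9 - 2 = 7)
S = -166 (S = -23*7 - 5 = -161 - 5 = -166)
S + (o(-5*14) + 1579) = -166 + (-5*14 + 1579) = -166 + (-70 + 1579) = -166 + 1509 = 1343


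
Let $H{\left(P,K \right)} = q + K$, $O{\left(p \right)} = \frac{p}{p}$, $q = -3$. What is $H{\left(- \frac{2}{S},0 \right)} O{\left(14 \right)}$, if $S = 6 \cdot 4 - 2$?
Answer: $-3$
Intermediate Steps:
$S = 22$ ($S = 24 - 2 = 22$)
$O{\left(p \right)} = 1$
$H{\left(P,K \right)} = -3 + K$
$H{\left(- \frac{2}{S},0 \right)} O{\left(14 \right)} = \left(-3 + 0\right) 1 = \left(-3\right) 1 = -3$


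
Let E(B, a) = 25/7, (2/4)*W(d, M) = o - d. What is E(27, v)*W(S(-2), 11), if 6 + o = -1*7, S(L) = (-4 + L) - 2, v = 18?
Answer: -250/7 ≈ -35.714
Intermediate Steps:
S(L) = -6 + L
o = -13 (o = -6 - 1*7 = -6 - 7 = -13)
W(d, M) = -26 - 2*d (W(d, M) = 2*(-13 - d) = -26 - 2*d)
E(B, a) = 25/7 (E(B, a) = 25*(⅐) = 25/7)
E(27, v)*W(S(-2), 11) = 25*(-26 - 2*(-6 - 2))/7 = 25*(-26 - 2*(-8))/7 = 25*(-26 + 16)/7 = (25/7)*(-10) = -250/7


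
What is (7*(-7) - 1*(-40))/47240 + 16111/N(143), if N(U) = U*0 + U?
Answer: 761082353/6755320 ≈ 112.66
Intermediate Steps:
N(U) = U (N(U) = 0 + U = U)
(7*(-7) - 1*(-40))/47240 + 16111/N(143) = (7*(-7) - 1*(-40))/47240 + 16111/143 = (-49 + 40)*(1/47240) + 16111*(1/143) = -9*1/47240 + 16111/143 = -9/47240 + 16111/143 = 761082353/6755320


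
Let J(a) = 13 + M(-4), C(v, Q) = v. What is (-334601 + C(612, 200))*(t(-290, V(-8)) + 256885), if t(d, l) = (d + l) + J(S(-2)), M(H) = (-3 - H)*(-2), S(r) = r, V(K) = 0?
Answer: -85703581334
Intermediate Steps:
M(H) = 6 + 2*H
J(a) = 11 (J(a) = 13 + (6 + 2*(-4)) = 13 + (6 - 8) = 13 - 2 = 11)
t(d, l) = 11 + d + l (t(d, l) = (d + l) + 11 = 11 + d + l)
(-334601 + C(612, 200))*(t(-290, V(-8)) + 256885) = (-334601 + 612)*((11 - 290 + 0) + 256885) = -333989*(-279 + 256885) = -333989*256606 = -85703581334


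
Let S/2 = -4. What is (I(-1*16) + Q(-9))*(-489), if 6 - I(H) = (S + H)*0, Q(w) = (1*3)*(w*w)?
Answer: -121761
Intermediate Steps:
S = -8 (S = 2*(-4) = -8)
Q(w) = 3*w²
I(H) = 6 (I(H) = 6 - (-8 + H)*0 = 6 - 1*0 = 6 + 0 = 6)
(I(-1*16) + Q(-9))*(-489) = (6 + 3*(-9)²)*(-489) = (6 + 3*81)*(-489) = (6 + 243)*(-489) = 249*(-489) = -121761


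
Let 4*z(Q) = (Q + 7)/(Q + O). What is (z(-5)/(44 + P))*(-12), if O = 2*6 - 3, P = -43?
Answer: -3/2 ≈ -1.5000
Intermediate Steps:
O = 9 (O = 12 - 3 = 9)
z(Q) = (7 + Q)/(4*(9 + Q)) (z(Q) = ((Q + 7)/(Q + 9))/4 = ((7 + Q)/(9 + Q))/4 = (7 + Q)/(4*(9 + Q)))
(z(-5)/(44 + P))*(-12) = (((7 - 5)/(4*(9 - 5)))/(44 - 43))*(-12) = (((¼)*2/4)/1)*(-12) = (((¼)*(¼)*2)*1)*(-12) = ((⅛)*1)*(-12) = (⅛)*(-12) = -3/2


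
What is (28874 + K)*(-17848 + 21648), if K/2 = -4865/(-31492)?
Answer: 863844251100/7873 ≈ 1.0972e+8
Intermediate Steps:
K = 4865/15746 (K = 2*(-4865/(-31492)) = 2*(-4865*(-1/31492)) = 2*(4865/31492) = 4865/15746 ≈ 0.30897)
(28874 + K)*(-17848 + 21648) = (28874 + 4865/15746)*(-17848 + 21648) = (454654869/15746)*3800 = 863844251100/7873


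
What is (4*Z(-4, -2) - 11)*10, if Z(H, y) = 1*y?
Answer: -190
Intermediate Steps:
Z(H, y) = y
(4*Z(-4, -2) - 11)*10 = (4*(-2) - 11)*10 = (-8 - 11)*10 = -19*10 = -190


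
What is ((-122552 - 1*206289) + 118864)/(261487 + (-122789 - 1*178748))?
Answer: 209977/40050 ≈ 5.2429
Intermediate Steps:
((-122552 - 1*206289) + 118864)/(261487 + (-122789 - 1*178748)) = ((-122552 - 206289) + 118864)/(261487 + (-122789 - 178748)) = (-328841 + 118864)/(261487 - 301537) = -209977/(-40050) = -209977*(-1/40050) = 209977/40050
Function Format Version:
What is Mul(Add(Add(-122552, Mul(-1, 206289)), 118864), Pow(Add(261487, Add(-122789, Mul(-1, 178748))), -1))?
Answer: Rational(209977, 40050) ≈ 5.2429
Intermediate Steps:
Mul(Add(Add(-122552, Mul(-1, 206289)), 118864), Pow(Add(261487, Add(-122789, Mul(-1, 178748))), -1)) = Mul(Add(Add(-122552, -206289), 118864), Pow(Add(261487, Add(-122789, -178748)), -1)) = Mul(Add(-328841, 118864), Pow(Add(261487, -301537), -1)) = Mul(-209977, Pow(-40050, -1)) = Mul(-209977, Rational(-1, 40050)) = Rational(209977, 40050)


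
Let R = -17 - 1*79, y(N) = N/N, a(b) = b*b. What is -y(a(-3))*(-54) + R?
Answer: -42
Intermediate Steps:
a(b) = b²
y(N) = 1
R = -96 (R = -17 - 79 = -96)
-y(a(-3))*(-54) + R = -1*1*(-54) - 96 = -1*(-54) - 96 = 54 - 96 = -42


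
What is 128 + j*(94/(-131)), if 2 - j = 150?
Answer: 30680/131 ≈ 234.20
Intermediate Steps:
j = -148 (j = 2 - 1*150 = 2 - 150 = -148)
128 + j*(94/(-131)) = 128 - 13912/(-131) = 128 - 13912*(-1)/131 = 128 - 148*(-94/131) = 128 + 13912/131 = 30680/131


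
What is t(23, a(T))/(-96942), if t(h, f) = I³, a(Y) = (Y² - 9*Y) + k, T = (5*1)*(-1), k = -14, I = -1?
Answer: 1/96942 ≈ 1.0315e-5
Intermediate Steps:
T = -5 (T = 5*(-1) = -5)
a(Y) = -14 + Y² - 9*Y (a(Y) = (Y² - 9*Y) - 14 = -14 + Y² - 9*Y)
t(h, f) = -1 (t(h, f) = (-1)³ = -1)
t(23, a(T))/(-96942) = -1/(-96942) = -1*(-1/96942) = 1/96942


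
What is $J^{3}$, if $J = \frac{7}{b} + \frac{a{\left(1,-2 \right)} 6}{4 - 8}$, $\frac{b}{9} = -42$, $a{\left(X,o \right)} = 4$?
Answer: $- \frac{34328125}{157464} \approx -218.01$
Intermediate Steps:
$b = -378$ ($b = 9 \left(-42\right) = -378$)
$J = - \frac{325}{54}$ ($J = \frac{7}{-378} + \frac{4 \cdot 6}{4 - 8} = 7 \left(- \frac{1}{378}\right) + \frac{24}{4 - 8} = - \frac{1}{54} + \frac{24}{-4} = - \frac{1}{54} + 24 \left(- \frac{1}{4}\right) = - \frac{1}{54} - 6 = - \frac{325}{54} \approx -6.0185$)
$J^{3} = \left(- \frac{325}{54}\right)^{3} = - \frac{34328125}{157464}$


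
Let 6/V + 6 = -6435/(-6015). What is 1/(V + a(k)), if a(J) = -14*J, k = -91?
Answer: 659/838764 ≈ 0.00078568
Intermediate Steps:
V = -802/659 (V = 6/(-6 - 6435/(-6015)) = 6/(-6 - 6435*(-1/6015)) = 6/(-6 + 429/401) = 6/(-1977/401) = 6*(-401/1977) = -802/659 ≈ -1.2170)
1/(V + a(k)) = 1/(-802/659 - 14*(-91)) = 1/(-802/659 + 1274) = 1/(838764/659) = 659/838764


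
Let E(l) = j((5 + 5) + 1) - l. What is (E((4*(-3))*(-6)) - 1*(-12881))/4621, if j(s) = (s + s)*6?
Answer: 12941/4621 ≈ 2.8005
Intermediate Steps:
j(s) = 12*s (j(s) = (2*s)*6 = 12*s)
E(l) = 132 - l (E(l) = 12*((5 + 5) + 1) - l = 12*(10 + 1) - l = 12*11 - l = 132 - l)
(E((4*(-3))*(-6)) - 1*(-12881))/4621 = ((132 - 4*(-3)*(-6)) - 1*(-12881))/4621 = ((132 - (-12)*(-6)) + 12881)*(1/4621) = ((132 - 1*72) + 12881)*(1/4621) = ((132 - 72) + 12881)*(1/4621) = (60 + 12881)*(1/4621) = 12941*(1/4621) = 12941/4621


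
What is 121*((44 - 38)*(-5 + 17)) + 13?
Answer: 8725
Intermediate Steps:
121*((44 - 38)*(-5 + 17)) + 13 = 121*(6*12) + 13 = 121*72 + 13 = 8712 + 13 = 8725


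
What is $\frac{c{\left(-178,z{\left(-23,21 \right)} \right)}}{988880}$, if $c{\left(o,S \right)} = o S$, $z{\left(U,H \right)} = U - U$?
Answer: $0$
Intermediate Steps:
$z{\left(U,H \right)} = 0$
$c{\left(o,S \right)} = S o$
$\frac{c{\left(-178,z{\left(-23,21 \right)} \right)}}{988880} = \frac{0 \left(-178\right)}{988880} = 0 \cdot \frac{1}{988880} = 0$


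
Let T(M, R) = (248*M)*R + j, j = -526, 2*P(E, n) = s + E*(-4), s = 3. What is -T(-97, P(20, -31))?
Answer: -925630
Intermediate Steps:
P(E, n) = 3/2 - 2*E (P(E, n) = (3 + E*(-4))/2 = (3 - 4*E)/2 = 3/2 - 2*E)
T(M, R) = -526 + 248*M*R (T(M, R) = (248*M)*R - 526 = 248*M*R - 526 = -526 + 248*M*R)
-T(-97, P(20, -31)) = -(-526 + 248*(-97)*(3/2 - 2*20)) = -(-526 + 248*(-97)*(3/2 - 40)) = -(-526 + 248*(-97)*(-77/2)) = -(-526 + 926156) = -1*925630 = -925630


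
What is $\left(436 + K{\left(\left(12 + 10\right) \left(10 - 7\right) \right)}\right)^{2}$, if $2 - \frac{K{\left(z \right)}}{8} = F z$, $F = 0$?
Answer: $204304$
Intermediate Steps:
$K{\left(z \right)} = 16$ ($K{\left(z \right)} = 16 - 8 \cdot 0 z = 16 - 0 = 16 + 0 = 16$)
$\left(436 + K{\left(\left(12 + 10\right) \left(10 - 7\right) \right)}\right)^{2} = \left(436 + 16\right)^{2} = 452^{2} = 204304$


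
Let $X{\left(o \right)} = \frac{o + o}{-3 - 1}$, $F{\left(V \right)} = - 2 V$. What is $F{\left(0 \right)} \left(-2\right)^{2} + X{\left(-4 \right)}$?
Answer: $2$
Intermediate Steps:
$X{\left(o \right)} = - \frac{o}{2}$ ($X{\left(o \right)} = \frac{2 o}{-4} = 2 o \left(- \frac{1}{4}\right) = - \frac{o}{2}$)
$F{\left(0 \right)} \left(-2\right)^{2} + X{\left(-4 \right)} = \left(-2\right) 0 \left(-2\right)^{2} - -2 = 0 \cdot 4 + 2 = 0 + 2 = 2$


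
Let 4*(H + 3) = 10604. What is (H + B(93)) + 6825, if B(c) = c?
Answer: 9566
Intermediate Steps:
H = 2648 (H = -3 + (¼)*10604 = -3 + 2651 = 2648)
(H + B(93)) + 6825 = (2648 + 93) + 6825 = 2741 + 6825 = 9566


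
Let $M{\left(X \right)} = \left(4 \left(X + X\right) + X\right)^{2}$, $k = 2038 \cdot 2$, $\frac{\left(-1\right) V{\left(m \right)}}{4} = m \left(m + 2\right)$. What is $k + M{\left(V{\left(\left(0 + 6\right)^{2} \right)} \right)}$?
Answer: $2425369580$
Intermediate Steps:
$V{\left(m \right)} = - 4 m \left(2 + m\right)$ ($V{\left(m \right)} = - 4 m \left(m + 2\right) = - 4 m \left(2 + m\right)$)
$k = 4076$
$M{\left(X \right)} = 81 X^{2}$ ($M{\left(X \right)} = \left(4 \cdot 2 X + X\right)^{2} = \left(8 X + X\right)^{2} = \left(9 X\right)^{2} = 81 X^{2}$)
$k + M{\left(V{\left(\left(0 + 6\right)^{2} \right)} \right)} = 4076 + 81 \left(- 4 \left(0 + 6\right)^{2} \left(2 + \left(0 + 6\right)^{2}\right)\right)^{2} = 4076 + 81 \left(- 4 \cdot 6^{2} \left(2 + 6^{2}\right)\right)^{2} = 4076 + 81 \left(\left(-4\right) 36 \left(2 + 36\right)\right)^{2} = 4076 + 81 \left(\left(-4\right) 36 \cdot 38\right)^{2} = 4076 + 81 \left(-5472\right)^{2} = 4076 + 81 \cdot 29942784 = 4076 + 2425365504 = 2425369580$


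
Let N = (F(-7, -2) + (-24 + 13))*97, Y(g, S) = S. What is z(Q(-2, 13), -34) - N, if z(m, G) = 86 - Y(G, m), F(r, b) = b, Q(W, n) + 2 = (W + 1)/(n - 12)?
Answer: 1350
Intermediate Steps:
Q(W, n) = -2 + (1 + W)/(-12 + n) (Q(W, n) = -2 + (W + 1)/(n - 12) = -2 + (1 + W)/(-12 + n))
z(m, G) = 86 - m
N = -1261 (N = (-2 + (-24 + 13))*97 = (-2 - 11)*97 = -13*97 = -1261)
z(Q(-2, 13), -34) - N = (86 - (25 - 2 - 2*13)/(-12 + 13)) - 1*(-1261) = (86 - (25 - 2 - 26)/1) + 1261 = (86 - (-3)) + 1261 = (86 - 1*(-3)) + 1261 = (86 + 3) + 1261 = 89 + 1261 = 1350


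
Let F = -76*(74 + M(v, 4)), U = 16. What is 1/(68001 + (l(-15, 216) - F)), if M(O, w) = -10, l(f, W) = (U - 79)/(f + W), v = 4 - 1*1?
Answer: 67/4881934 ≈ 1.3724e-5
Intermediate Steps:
v = 3 (v = 4 - 1 = 3)
l(f, W) = -63/(W + f) (l(f, W) = (16 - 79)/(f + W) = -63/(W + f))
F = -4864 (F = -76*(74 - 10) = -76*64 = -4864)
1/(68001 + (l(-15, 216) - F)) = 1/(68001 + (-63/(216 - 15) - 1*(-4864))) = 1/(68001 + (-63/201 + 4864)) = 1/(68001 + (-63*1/201 + 4864)) = 1/(68001 + (-21/67 + 4864)) = 1/(68001 + 325867/67) = 1/(4881934/67) = 67/4881934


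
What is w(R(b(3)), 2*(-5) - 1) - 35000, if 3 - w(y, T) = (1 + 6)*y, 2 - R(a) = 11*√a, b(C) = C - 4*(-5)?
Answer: -35011 + 77*√23 ≈ -34642.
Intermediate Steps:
b(C) = 20 + C (b(C) = C + 20 = 20 + C)
R(a) = 2 - 11*√a
w(y, T) = 3 - 7*y (w(y, T) = 3 - (1 + 6)*y = 3 - 7*y)
w(R(b(3)), 2*(-5) - 1) - 35000 = (3 - 7*(2 - 11*√(20 + 3))) - 35000 = (3 - 7*(2 - 11*√23)) - 35000 = (3 + (-14 + 77*√23)) - 35000 = (-11 + 77*√23) - 35000 = -35011 + 77*√23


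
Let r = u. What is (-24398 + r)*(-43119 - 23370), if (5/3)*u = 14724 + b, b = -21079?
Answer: 1875721179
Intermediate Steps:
u = -3813 (u = 3*(14724 - 21079)/5 = (3/5)*(-6355) = -3813)
r = -3813
(-24398 + r)*(-43119 - 23370) = (-24398 - 3813)*(-43119 - 23370) = -28211*(-66489) = 1875721179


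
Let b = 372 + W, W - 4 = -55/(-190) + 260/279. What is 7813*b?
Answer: 31246538713/10602 ≈ 2.9472e+6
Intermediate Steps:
W = 55357/10602 (W = 4 + (-55/(-190) + 260/279) = 4 + (-55*(-1/190) + 260*(1/279)) = 4 + (11/38 + 260/279) = 4 + 12949/10602 = 55357/10602 ≈ 5.2214)
b = 3999301/10602 (b = 372 + 55357/10602 = 3999301/10602 ≈ 377.22)
7813*b = 7813*(3999301/10602) = 31246538713/10602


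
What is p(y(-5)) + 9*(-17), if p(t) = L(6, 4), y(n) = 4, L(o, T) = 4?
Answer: -149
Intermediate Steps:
p(t) = 4
p(y(-5)) + 9*(-17) = 4 + 9*(-17) = 4 - 153 = -149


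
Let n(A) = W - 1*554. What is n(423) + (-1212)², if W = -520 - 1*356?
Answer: 1467514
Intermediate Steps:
W = -876 (W = -520 - 356 = -876)
n(A) = -1430 (n(A) = -876 - 1*554 = -876 - 554 = -1430)
n(423) + (-1212)² = -1430 + (-1212)² = -1430 + 1468944 = 1467514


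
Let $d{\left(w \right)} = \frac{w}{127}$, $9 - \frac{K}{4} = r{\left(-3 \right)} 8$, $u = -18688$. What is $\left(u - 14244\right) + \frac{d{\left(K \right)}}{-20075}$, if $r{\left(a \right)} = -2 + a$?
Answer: $- \frac{83960957496}{2549525} \approx -32932.0$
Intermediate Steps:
$K = 196$ ($K = 36 - 4 \left(-2 - 3\right) 8 = 36 - 4 \left(\left(-5\right) 8\right) = 36 - -160 = 36 + 160 = 196$)
$d{\left(w \right)} = \frac{w}{127}$ ($d{\left(w \right)} = w \frac{1}{127} = \frac{w}{127}$)
$\left(u - 14244\right) + \frac{d{\left(K \right)}}{-20075} = \left(-18688 - 14244\right) + \frac{\frac{1}{127} \cdot 196}{-20075} = -32932 + \frac{196}{127} \left(- \frac{1}{20075}\right) = -32932 - \frac{196}{2549525} = - \frac{83960957496}{2549525}$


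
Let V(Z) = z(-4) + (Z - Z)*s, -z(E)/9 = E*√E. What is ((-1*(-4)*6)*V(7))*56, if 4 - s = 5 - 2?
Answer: 96768*I ≈ 96768.0*I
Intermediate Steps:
s = 1 (s = 4 - (5 - 2) = 4 - 1*3 = 4 - 3 = 1)
z(E) = -9*E^(3/2) (z(E) = -9*E*√E = -9*E^(3/2))
V(Z) = 72*I (V(Z) = -(-72)*I + (Z - Z)*1 = -(-72)*I + 0*1 = 72*I + 0 = 72*I)
((-1*(-4)*6)*V(7))*56 = ((-1*(-4)*6)*(72*I))*56 = ((4*6)*(72*I))*56 = (24*(72*I))*56 = (1728*I)*56 = 96768*I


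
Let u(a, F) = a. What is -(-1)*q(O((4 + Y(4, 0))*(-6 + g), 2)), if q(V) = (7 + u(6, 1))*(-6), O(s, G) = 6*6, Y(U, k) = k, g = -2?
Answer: -78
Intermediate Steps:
O(s, G) = 36
q(V) = -78 (q(V) = (7 + 6)*(-6) = 13*(-6) = -78)
-(-1)*q(O((4 + Y(4, 0))*(-6 + g), 2)) = -(-1)*(-78) = -1*78 = -78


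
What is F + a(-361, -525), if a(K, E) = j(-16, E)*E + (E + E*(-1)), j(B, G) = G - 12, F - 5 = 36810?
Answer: 318740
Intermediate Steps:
F = 36815 (F = 5 + 36810 = 36815)
j(B, G) = -12 + G
a(K, E) = E*(-12 + E) (a(K, E) = (-12 + E)*E + (E + E*(-1)) = E*(-12 + E) + (E - E) = E*(-12 + E) + 0 = E*(-12 + E))
F + a(-361, -525) = 36815 - 525*(-12 - 525) = 36815 - 525*(-537) = 36815 + 281925 = 318740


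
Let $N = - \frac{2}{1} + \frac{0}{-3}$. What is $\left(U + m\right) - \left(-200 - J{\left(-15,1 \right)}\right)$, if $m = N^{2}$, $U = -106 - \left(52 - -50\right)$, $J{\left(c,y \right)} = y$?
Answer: $-3$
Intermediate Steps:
$N = -2$ ($N = \left(-2\right) 1 + 0 \left(- \frac{1}{3}\right) = -2 + 0 = -2$)
$U = -208$ ($U = -106 - \left(52 + 50\right) = -106 - 102 = -208$)
$m = 4$ ($m = \left(-2\right)^{2} = 4$)
$\left(U + m\right) - \left(-200 - J{\left(-15,1 \right)}\right) = \left(-208 + 4\right) - \left(-200 - 1\right) = -204 - \left(-200 - 1\right) = -204 - -201 = -204 + 201 = -3$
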